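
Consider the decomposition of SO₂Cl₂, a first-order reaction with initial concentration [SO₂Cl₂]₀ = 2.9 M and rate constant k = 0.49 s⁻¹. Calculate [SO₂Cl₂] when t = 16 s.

0.001142 M

Step 1: For a first-order reaction: [SO₂Cl₂] = [SO₂Cl₂]₀ × e^(-kt)
Step 2: [SO₂Cl₂] = 2.9 × e^(-0.49 × 16)
Step 3: [SO₂Cl₂] = 2.9 × e^(-7.84)
Step 4: [SO₂Cl₂] = 2.9 × 0.000393669 = 0.001142 M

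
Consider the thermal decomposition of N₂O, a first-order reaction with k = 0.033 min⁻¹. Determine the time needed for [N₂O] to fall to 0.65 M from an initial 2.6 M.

42.01 min

Step 1: For first-order: t = ln([N₂O]₀/[N₂O])/k
Step 2: t = ln(2.6/0.65)/0.033
Step 3: t = ln(4)/0.033
Step 4: t = 1.386/0.033 = 42.01 min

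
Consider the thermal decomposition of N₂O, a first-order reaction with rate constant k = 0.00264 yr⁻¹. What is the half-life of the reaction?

262.6 yr

Step 1: For a first-order reaction, t₁/₂ = ln(2)/k
Step 2: t₁/₂ = ln(2)/0.00264
Step 3: t₁/₂ = 0.6931/0.00264 = 262.6 yr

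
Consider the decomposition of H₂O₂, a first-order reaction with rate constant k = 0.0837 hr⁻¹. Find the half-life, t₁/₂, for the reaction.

8.281 hr

Step 1: For a first-order reaction, t₁/₂ = ln(2)/k
Step 2: t₁/₂ = ln(2)/0.0837
Step 3: t₁/₂ = 0.6931/0.0837 = 8.281 hr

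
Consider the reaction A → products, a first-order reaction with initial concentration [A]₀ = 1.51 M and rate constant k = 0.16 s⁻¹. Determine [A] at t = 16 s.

0.1167 M

Step 1: For a first-order reaction: [A] = [A]₀ × e^(-kt)
Step 2: [A] = 1.51 × e^(-0.16 × 16)
Step 3: [A] = 1.51 × e^(-2.56)
Step 4: [A] = 1.51 × 0.0773047 = 0.1167 M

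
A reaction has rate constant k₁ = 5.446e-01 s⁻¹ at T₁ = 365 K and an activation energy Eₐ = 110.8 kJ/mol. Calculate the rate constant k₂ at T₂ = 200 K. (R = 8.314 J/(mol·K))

4.509e-14 s⁻¹

Step 1: Use the two-temperature Arrhenius form: ln(k₂/k₁) = -Eₐ/R × (1/T₂ - 1/T₁)
Step 2: Convert Eₐ to J/mol: 110.8 kJ/mol = 110800 J/mol
Step 3: 1/T₂ - 1/T₁ = 1/200 - 1/365 = 2.260274e-03 K⁻¹
Step 4: ln(k₂/k₁) = -110800/8.314 × 2.260274e-03 = -30.12249
Step 5: k₂ = k₁ × exp(-30.12249) = 5.446e-01 × 8.27883e-14 = 4.509e-14 s⁻¹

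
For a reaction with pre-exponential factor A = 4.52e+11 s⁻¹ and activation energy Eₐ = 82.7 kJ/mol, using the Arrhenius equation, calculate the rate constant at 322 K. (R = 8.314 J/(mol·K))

1.73e-02 s⁻¹

Step 1: Use the Arrhenius equation: k = A × exp(-Eₐ/RT)
Step 2: Convert Eₐ to J/mol: 82.7 kJ/mol = 82700 J/mol
Step 3: Calculate the exponent: -Eₐ/(RT) = -82700/(8.314 × 322) = -30.89154
Step 4: k = 4.52e+11 × exp(-30.89154)
Step 5: k = 4.52e+11 × 3.83685e-14 = 1.7343e-02 s⁻¹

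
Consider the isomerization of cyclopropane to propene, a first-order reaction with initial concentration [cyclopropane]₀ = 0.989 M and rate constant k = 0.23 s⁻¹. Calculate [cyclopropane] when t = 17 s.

0.01982 M

Step 1: For a first-order reaction: [cyclopropane] = [cyclopropane]₀ × e^(-kt)
Step 2: [cyclopropane] = 0.989 × e^(-0.23 × 17)
Step 3: [cyclopropane] = 0.989 × e^(-3.91)
Step 4: [cyclopropane] = 0.989 × 0.0200405 = 0.01982 M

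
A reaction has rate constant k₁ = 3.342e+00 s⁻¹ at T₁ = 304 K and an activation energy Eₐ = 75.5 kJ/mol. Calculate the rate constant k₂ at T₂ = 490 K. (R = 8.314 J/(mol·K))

2.809e+05 s⁻¹

Step 1: Use the two-temperature Arrhenius form: ln(k₂/k₁) = -Eₐ/R × (1/T₂ - 1/T₁)
Step 2: Convert Eₐ to J/mol: 75.5 kJ/mol = 75500 J/mol
Step 3: 1/T₂ - 1/T₁ = 1/490 - 1/304 = -1.248657e-03 K⁻¹
Step 4: ln(k₂/k₁) = -75500/8.314 × -1.248657e-03 = 11.33914
Step 5: k₂ = k₁ × exp(11.33914) = 3.342e+00 × 8.40477e+04 = 2.809e+05 s⁻¹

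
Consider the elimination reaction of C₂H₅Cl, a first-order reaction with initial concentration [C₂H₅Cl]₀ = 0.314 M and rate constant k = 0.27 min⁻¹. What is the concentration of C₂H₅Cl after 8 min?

0.03621 M

Step 1: For a first-order reaction: [C₂H₅Cl] = [C₂H₅Cl]₀ × e^(-kt)
Step 2: [C₂H₅Cl] = 0.314 × e^(-0.27 × 8)
Step 3: [C₂H₅Cl] = 0.314 × e^(-2.16)
Step 4: [C₂H₅Cl] = 0.314 × 0.115325 = 0.03621 M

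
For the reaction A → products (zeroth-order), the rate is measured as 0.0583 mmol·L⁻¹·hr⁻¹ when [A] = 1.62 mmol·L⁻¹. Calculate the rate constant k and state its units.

0.0583 mmol·L⁻¹·hr⁻¹

Step 1: For a zeroth-order reaction, rate = k (independent of concentration).
Step 2: k = rate = 0.0583 mmol·L⁻¹·hr⁻¹.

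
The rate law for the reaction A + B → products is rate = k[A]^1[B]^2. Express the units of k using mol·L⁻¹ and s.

(mol·L⁻¹)⁻²·s⁻¹

Step 1: Overall order = 1 + 2 = 3.
Step 2: rate has units mol·L⁻¹·s⁻¹; [A]^1[B]^2 has units (mol·L⁻¹)^3.
Step 3: k = rate/([A]^1[B]^2), so units of k = (mol·L⁻¹)^(1-3)·s⁻¹ = (mol·L⁻¹)⁻²·s⁻¹.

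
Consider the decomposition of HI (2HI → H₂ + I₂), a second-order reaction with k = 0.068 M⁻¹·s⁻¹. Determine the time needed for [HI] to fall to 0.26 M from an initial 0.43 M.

22.36 s

Step 1: For second-order: t = (1/[HI] - 1/[HI]₀)/k
Step 2: t = (1/0.26 - 1/0.43)/0.068
Step 3: t = (3.846 - 2.326)/0.068
Step 4: t = 1.521/0.068 = 22.36 s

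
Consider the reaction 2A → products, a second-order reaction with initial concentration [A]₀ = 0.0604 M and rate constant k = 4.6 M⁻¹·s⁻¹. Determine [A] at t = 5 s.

0.02528 M

Step 1: For a second-order reaction: 1/[A] = 1/[A]₀ + kt
Step 2: 1/[A] = 1/0.0604 + 4.6 × 5
Step 3: 1/[A] = 16.56 + 23 = 39.56
Step 4: [A] = 1/39.56 = 0.02528 M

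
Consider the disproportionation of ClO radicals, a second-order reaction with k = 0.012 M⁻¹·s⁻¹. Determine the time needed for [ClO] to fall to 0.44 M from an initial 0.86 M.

92.49 s

Step 1: For second-order: t = (1/[ClO] - 1/[ClO]₀)/k
Step 2: t = (1/0.44 - 1/0.86)/0.012
Step 3: t = (2.273 - 1.163)/0.012
Step 4: t = 1.11/0.012 = 92.49 s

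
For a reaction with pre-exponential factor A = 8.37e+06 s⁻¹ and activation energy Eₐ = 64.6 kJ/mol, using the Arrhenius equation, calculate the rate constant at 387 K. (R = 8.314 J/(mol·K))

1.60e-02 s⁻¹

Step 1: Use the Arrhenius equation: k = A × exp(-Eₐ/RT)
Step 2: Convert Eₐ to J/mol: 64.6 kJ/mol = 64600 J/mol
Step 3: Calculate the exponent: -Eₐ/(RT) = -64600/(8.314 × 387) = -20.07759
Step 4: k = 8.37e+06 × exp(-20.07759)
Step 5: k = 8.37e+06 × 1.90728e-09 = 1.5964e-02 s⁻¹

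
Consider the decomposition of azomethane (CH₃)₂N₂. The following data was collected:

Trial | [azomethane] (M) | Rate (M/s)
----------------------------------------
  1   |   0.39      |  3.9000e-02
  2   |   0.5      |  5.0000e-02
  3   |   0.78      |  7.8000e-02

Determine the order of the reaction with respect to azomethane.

first order (1)

Step 1: Compare trials to find order n where rate₂/rate₁ = ([azomethane]₂/[azomethane]₁)^n
Step 2: rate₂/rate₁ = 5.0000e-02/3.9000e-02 = 1.282
Step 3: [azomethane]₂/[azomethane]₁ = 0.5/0.39 = 1.282
Step 4: n = ln(1.282)/ln(1.282) = 1.00 ≈ 1
Step 5: The reaction is first order in azomethane.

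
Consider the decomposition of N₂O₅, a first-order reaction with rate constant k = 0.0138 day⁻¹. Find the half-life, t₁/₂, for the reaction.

50.23 day

Step 1: For a first-order reaction, t₁/₂ = ln(2)/k
Step 2: t₁/₂ = ln(2)/0.0138
Step 3: t₁/₂ = 0.6931/0.0138 = 50.23 day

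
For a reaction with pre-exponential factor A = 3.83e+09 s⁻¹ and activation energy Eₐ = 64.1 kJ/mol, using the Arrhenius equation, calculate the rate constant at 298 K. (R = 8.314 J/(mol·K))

2.22e-02 s⁻¹

Step 1: Use the Arrhenius equation: k = A × exp(-Eₐ/RT)
Step 2: Convert Eₐ to J/mol: 64.1 kJ/mol = 64100 J/mol
Step 3: Calculate the exponent: -Eₐ/(RT) = -64100/(8.314 × 298) = -25.87210
Step 4: k = 3.83e+09 × exp(-25.87210)
Step 5: k = 3.83e+09 × 5.80617e-12 = 2.2238e-02 s⁻¹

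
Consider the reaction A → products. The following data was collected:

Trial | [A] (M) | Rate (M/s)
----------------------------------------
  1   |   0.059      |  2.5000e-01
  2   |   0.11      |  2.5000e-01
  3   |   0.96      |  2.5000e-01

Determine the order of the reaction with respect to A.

zeroth order (0)

Step 1: Compare trials - when concentration changes, rate stays constant.
Step 2: rate₂/rate₁ = 2.5000e-01/2.5000e-01 = 1
Step 3: [A]₂/[A]₁ = 0.11/0.059 = 1.864
Step 4: Since rate ratio ≈ (conc ratio)^0, the reaction is zeroth order.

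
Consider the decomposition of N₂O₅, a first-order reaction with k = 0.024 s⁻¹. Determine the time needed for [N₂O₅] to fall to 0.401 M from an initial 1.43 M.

52.98 s

Step 1: For first-order: t = ln([N₂O₅]₀/[N₂O₅])/k
Step 2: t = ln(1.43/0.401)/0.024
Step 3: t = ln(3.566)/0.024
Step 4: t = 1.271/0.024 = 52.98 s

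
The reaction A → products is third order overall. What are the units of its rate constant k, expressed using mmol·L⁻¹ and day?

(mmol·L⁻¹)⁻²·day⁻¹

Step 1: For overall order n, rate = k × (concentration)^n.
Step 2: Rate has units mmol·L⁻¹·day⁻¹; concentration term has units (mmol·L⁻¹)^3.
Step 3: k = rate / (concentration)^n, so units of k = (mmol·L⁻¹)^(1-3)·day⁻¹ = (mmol·L⁻¹)⁻²·day⁻¹.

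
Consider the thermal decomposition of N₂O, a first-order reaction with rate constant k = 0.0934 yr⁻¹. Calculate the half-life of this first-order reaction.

7.421 yr

Step 1: For a first-order reaction, t₁/₂ = ln(2)/k
Step 2: t₁/₂ = ln(2)/0.0934
Step 3: t₁/₂ = 0.6931/0.0934 = 7.421 yr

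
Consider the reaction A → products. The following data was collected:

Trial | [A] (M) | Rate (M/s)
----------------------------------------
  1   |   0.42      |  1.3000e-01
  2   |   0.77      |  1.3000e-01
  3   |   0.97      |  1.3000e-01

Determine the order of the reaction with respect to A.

zeroth order (0)

Step 1: Compare trials - when concentration changes, rate stays constant.
Step 2: rate₂/rate₁ = 1.3000e-01/1.3000e-01 = 1
Step 3: [A]₂/[A]₁ = 0.77/0.42 = 1.833
Step 4: Since rate ratio ≈ (conc ratio)^0, the reaction is zeroth order.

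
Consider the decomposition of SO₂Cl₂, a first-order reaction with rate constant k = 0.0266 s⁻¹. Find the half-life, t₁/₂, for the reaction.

26.06 s

Step 1: For a first-order reaction, t₁/₂ = ln(2)/k
Step 2: t₁/₂ = ln(2)/0.0266
Step 3: t₁/₂ = 0.6931/0.0266 = 26.06 s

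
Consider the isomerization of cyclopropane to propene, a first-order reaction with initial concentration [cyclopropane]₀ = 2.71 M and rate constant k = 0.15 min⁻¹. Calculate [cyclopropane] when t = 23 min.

0.08603 M

Step 1: For a first-order reaction: [cyclopropane] = [cyclopropane]₀ × e^(-kt)
Step 2: [cyclopropane] = 2.71 × e^(-0.15 × 23)
Step 3: [cyclopropane] = 2.71 × e^(-3.45)
Step 4: [cyclopropane] = 2.71 × 0.0317456 = 0.08603 M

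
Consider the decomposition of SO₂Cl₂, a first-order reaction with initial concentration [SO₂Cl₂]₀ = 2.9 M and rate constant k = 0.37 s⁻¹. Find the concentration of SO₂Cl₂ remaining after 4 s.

0.6601 M

Step 1: For a first-order reaction: [SO₂Cl₂] = [SO₂Cl₂]₀ × e^(-kt)
Step 2: [SO₂Cl₂] = 2.9 × e^(-0.37 × 4)
Step 3: [SO₂Cl₂] = 2.9 × e^(-1.48)
Step 4: [SO₂Cl₂] = 2.9 × 0.227638 = 0.6601 M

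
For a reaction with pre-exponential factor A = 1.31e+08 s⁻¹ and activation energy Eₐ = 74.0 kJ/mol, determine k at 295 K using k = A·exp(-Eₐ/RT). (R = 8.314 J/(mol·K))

1.03e-05 s⁻¹

Step 1: Use the Arrhenius equation: k = A × exp(-Eₐ/RT)
Step 2: Convert Eₐ to J/mol: 74.0 kJ/mol = 74000 J/mol
Step 3: Calculate the exponent: -Eₐ/(RT) = -74000/(8.314 × 295) = -30.17169
Step 4: k = 1.31e+08 × exp(-30.17169)
Step 5: k = 1.31e+08 × 7.88137e-14 = 1.0325e-05 s⁻¹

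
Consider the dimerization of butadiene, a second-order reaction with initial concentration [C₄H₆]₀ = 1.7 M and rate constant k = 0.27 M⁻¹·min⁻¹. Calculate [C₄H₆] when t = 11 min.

0.281 M

Step 1: For a second-order reaction: 1/[C₄H₆] = 1/[C₄H₆]₀ + kt
Step 2: 1/[C₄H₆] = 1/1.7 + 0.27 × 11
Step 3: 1/[C₄H₆] = 0.5882 + 2.97 = 3.558
Step 4: [C₄H₆] = 1/3.558 = 0.281 M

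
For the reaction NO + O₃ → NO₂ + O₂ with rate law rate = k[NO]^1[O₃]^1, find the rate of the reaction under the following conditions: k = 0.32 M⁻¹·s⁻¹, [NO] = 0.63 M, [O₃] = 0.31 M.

0.0625 M/s

Step 1: The rate law is rate = k[NO]^1[O₃]^1
Step 2: Substitute: rate = 0.32 × (0.63)^1 × (0.31)^1
Step 3: rate = 0.32 × 0.63 × 0.31 = 0.062496 M/s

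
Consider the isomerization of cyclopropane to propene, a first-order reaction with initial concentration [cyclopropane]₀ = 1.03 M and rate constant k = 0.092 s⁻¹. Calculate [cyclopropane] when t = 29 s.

0.07147 M

Step 1: For a first-order reaction: [cyclopropane] = [cyclopropane]₀ × e^(-kt)
Step 2: [cyclopropane] = 1.03 × e^(-0.092 × 29)
Step 3: [cyclopropane] = 1.03 × e^(-2.668)
Step 4: [cyclopropane] = 1.03 × 0.0693909 = 0.07147 M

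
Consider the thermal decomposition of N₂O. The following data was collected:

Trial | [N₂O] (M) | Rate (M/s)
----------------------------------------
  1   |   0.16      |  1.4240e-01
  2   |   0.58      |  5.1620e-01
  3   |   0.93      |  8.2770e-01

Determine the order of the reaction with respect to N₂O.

first order (1)

Step 1: Compare trials to find order n where rate₂/rate₁ = ([N₂O]₂/[N₂O]₁)^n
Step 2: rate₂/rate₁ = 5.1620e-01/1.4240e-01 = 3.625
Step 3: [N₂O]₂/[N₂O]₁ = 0.58/0.16 = 3.625
Step 4: n = ln(3.625)/ln(3.625) = 1.00 ≈ 1
Step 5: The reaction is first order in N₂O.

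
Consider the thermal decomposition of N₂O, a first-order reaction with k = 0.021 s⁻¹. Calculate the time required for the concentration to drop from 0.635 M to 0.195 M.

56.22 s

Step 1: For first-order: t = ln([N₂O]₀/[N₂O])/k
Step 2: t = ln(0.635/0.195)/0.021
Step 3: t = ln(3.256)/0.021
Step 4: t = 1.181/0.021 = 56.22 s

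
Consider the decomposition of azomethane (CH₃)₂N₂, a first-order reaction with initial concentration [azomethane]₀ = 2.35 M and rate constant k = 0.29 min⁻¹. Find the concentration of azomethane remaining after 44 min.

6.753e-06 M

Step 1: For a first-order reaction: [azomethane] = [azomethane]₀ × e^(-kt)
Step 2: [azomethane] = 2.35 × e^(-0.29 × 44)
Step 3: [azomethane] = 2.35 × e^(-12.76)
Step 4: [azomethane] = 2.35 × 2.87344e-06 = 6.753e-06 M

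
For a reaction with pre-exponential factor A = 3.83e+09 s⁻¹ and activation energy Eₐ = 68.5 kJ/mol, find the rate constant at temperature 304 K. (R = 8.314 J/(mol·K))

6.50e-03 s⁻¹

Step 1: Use the Arrhenius equation: k = A × exp(-Eₐ/RT)
Step 2: Convert Eₐ to J/mol: 68.5 kJ/mol = 68500 J/mol
Step 3: Calculate the exponent: -Eₐ/(RT) = -68500/(8.314 × 304) = -27.10235
Step 4: k = 3.83e+09 × exp(-27.10235)
Step 5: k = 3.83e+09 × 1.69668e-12 = 6.4983e-03 s⁻¹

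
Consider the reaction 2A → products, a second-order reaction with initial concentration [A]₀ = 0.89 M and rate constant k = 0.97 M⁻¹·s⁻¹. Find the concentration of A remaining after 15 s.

0.0638 M

Step 1: For a second-order reaction: 1/[A] = 1/[A]₀ + kt
Step 2: 1/[A] = 1/0.89 + 0.97 × 15
Step 3: 1/[A] = 1.124 + 14.55 = 15.67
Step 4: [A] = 1/15.67 = 0.0638 M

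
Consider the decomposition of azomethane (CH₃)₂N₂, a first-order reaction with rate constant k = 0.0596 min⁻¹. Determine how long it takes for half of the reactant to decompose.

11.63 min

Step 1: For a first-order reaction, t₁/₂ = ln(2)/k
Step 2: t₁/₂ = ln(2)/0.0596
Step 3: t₁/₂ = 0.6931/0.0596 = 11.63 min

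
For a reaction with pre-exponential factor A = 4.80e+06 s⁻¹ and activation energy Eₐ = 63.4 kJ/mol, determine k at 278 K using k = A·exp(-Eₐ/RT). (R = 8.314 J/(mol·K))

5.87e-06 s⁻¹

Step 1: Use the Arrhenius equation: k = A × exp(-Eₐ/RT)
Step 2: Convert Eₐ to J/mol: 63.4 kJ/mol = 63400 J/mol
Step 3: Calculate the exponent: -Eₐ/(RT) = -63400/(8.314 × 278) = -27.43055
Step 4: k = 4.80e+06 × exp(-27.43055)
Step 5: k = 4.80e+06 × 1.22198e-12 = 5.8655e-06 s⁻¹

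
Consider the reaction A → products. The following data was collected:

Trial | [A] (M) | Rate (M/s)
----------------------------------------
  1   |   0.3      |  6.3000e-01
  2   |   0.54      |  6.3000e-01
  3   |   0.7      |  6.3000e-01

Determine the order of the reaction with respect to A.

zeroth order (0)

Step 1: Compare trials - when concentration changes, rate stays constant.
Step 2: rate₂/rate₁ = 6.3000e-01/6.3000e-01 = 1
Step 3: [A]₂/[A]₁ = 0.54/0.3 = 1.8
Step 4: Since rate ratio ≈ (conc ratio)^0, the reaction is zeroth order.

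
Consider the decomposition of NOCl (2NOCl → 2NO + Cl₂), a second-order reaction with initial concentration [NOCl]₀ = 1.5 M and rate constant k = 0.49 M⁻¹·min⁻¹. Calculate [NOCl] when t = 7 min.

0.2441 M

Step 1: For a second-order reaction: 1/[NOCl] = 1/[NOCl]₀ + kt
Step 2: 1/[NOCl] = 1/1.5 + 0.49 × 7
Step 3: 1/[NOCl] = 0.6667 + 3.43 = 4.097
Step 4: [NOCl] = 1/4.097 = 0.2441 M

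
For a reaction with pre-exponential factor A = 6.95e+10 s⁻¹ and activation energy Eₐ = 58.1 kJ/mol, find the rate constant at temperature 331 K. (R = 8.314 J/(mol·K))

4.71e+01 s⁻¹

Step 1: Use the Arrhenius equation: k = A × exp(-Eₐ/RT)
Step 2: Convert Eₐ to J/mol: 58.1 kJ/mol = 58100 J/mol
Step 3: Calculate the exponent: -Eₐ/(RT) = -58100/(8.314 × 331) = -21.11242
Step 4: k = 6.95e+10 × exp(-21.11242)
Step 5: k = 6.95e+10 × 6.77630e-10 = 4.7095e+01 s⁻¹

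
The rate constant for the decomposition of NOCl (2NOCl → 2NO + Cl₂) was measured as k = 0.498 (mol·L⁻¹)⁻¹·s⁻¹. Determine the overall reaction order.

second order (2)

Step 1: The units of k for an nth-order reaction are (concentration)^(1-n)·(time)⁻¹.
Step 2: Here k has units (mol·L⁻¹)⁻¹·s⁻¹, so the concentration exponent is -1.
Step 3: 1 - n = -1 ⇒ n = 2. The reaction is second order.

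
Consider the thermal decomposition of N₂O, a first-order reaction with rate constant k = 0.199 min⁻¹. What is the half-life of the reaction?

3.483 min

Step 1: For a first-order reaction, t₁/₂ = ln(2)/k
Step 2: t₁/₂ = ln(2)/0.199
Step 3: t₁/₂ = 0.6931/0.199 = 3.483 min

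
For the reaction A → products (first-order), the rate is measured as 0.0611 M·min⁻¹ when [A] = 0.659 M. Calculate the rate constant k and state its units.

0.09272 min⁻¹

Step 1: rate = k[A]^1, so k = rate / [A]^1.
Step 2: k = 0.0611 / (0.659)^1 = 0.0611 / 0.659.
Step 3: k = 0.09272 min⁻¹.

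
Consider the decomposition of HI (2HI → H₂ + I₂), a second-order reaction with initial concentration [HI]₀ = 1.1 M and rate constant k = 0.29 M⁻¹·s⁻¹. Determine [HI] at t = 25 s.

0.1226 M

Step 1: For a second-order reaction: 1/[HI] = 1/[HI]₀ + kt
Step 2: 1/[HI] = 1/1.1 + 0.29 × 25
Step 3: 1/[HI] = 0.9091 + 7.25 = 8.159
Step 4: [HI] = 1/8.159 = 0.1226 M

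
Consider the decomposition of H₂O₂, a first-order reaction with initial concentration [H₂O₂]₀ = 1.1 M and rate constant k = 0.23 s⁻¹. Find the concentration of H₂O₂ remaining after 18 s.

0.01752 M

Step 1: For a first-order reaction: [H₂O₂] = [H₂O₂]₀ × e^(-kt)
Step 2: [H₂O₂] = 1.1 × e^(-0.23 × 18)
Step 3: [H₂O₂] = 1.1 × e^(-4.14)
Step 4: [H₂O₂] = 1.1 × 0.0159229 = 0.01752 M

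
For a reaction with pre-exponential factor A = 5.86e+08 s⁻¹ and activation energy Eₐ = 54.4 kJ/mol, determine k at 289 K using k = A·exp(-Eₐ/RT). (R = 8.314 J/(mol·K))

8.61e-02 s⁻¹

Step 1: Use the Arrhenius equation: k = A × exp(-Eₐ/RT)
Step 2: Convert Eₐ to J/mol: 54.4 kJ/mol = 54400 J/mol
Step 3: Calculate the exponent: -Eₐ/(RT) = -54400/(8.314 × 289) = -22.64076
Step 4: k = 5.86e+08 × exp(-22.64076)
Step 5: k = 5.86e+08 × 1.46975e-10 = 8.6127e-02 s⁻¹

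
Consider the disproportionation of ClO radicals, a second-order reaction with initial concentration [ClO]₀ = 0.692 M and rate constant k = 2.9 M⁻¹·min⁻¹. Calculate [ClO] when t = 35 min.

0.009714 M

Step 1: For a second-order reaction: 1/[ClO] = 1/[ClO]₀ + kt
Step 2: 1/[ClO] = 1/0.692 + 2.9 × 35
Step 3: 1/[ClO] = 1.445 + 101.5 = 102.9
Step 4: [ClO] = 1/102.9 = 0.009714 M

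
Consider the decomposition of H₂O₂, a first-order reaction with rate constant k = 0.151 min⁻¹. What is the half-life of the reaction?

4.59 min

Step 1: For a first-order reaction, t₁/₂ = ln(2)/k
Step 2: t₁/₂ = ln(2)/0.151
Step 3: t₁/₂ = 0.6931/0.151 = 4.59 min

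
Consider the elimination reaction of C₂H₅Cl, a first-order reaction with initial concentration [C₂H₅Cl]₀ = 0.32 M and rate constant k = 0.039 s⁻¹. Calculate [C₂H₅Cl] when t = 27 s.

0.1116 M

Step 1: For a first-order reaction: [C₂H₅Cl] = [C₂H₅Cl]₀ × e^(-kt)
Step 2: [C₂H₅Cl] = 0.32 × e^(-0.039 × 27)
Step 3: [C₂H₅Cl] = 0.32 × e^(-1.053)
Step 4: [C₂H₅Cl] = 0.32 × 0.34889 = 0.1116 M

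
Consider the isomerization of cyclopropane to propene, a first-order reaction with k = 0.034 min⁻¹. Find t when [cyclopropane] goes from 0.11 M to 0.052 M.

22.04 min

Step 1: For first-order: t = ln([cyclopropane]₀/[cyclopropane])/k
Step 2: t = ln(0.11/0.052)/0.034
Step 3: t = ln(2.115)/0.034
Step 4: t = 0.7492/0.034 = 22.04 min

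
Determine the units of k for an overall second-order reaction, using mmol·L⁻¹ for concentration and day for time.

(mmol·L⁻¹)⁻¹·day⁻¹

Step 1: For overall order n, rate = k × (concentration)^n.
Step 2: Rate has units mmol·L⁻¹·day⁻¹; concentration term has units (mmol·L⁻¹)^2.
Step 3: k = rate / (concentration)^n, so units of k = (mmol·L⁻¹)^(1-2)·day⁻¹ = (mmol·L⁻¹)⁻¹·day⁻¹.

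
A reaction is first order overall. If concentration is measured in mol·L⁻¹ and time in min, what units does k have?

min⁻¹

Step 1: For overall order n, rate = k × (concentration)^n.
Step 2: Rate has units mol·L⁻¹·min⁻¹; concentration term has units (mol·L⁻¹)^1.
Step 3: k = rate / (concentration)^n, so units of k = (mol·L⁻¹)^(1-1)·min⁻¹ = min⁻¹.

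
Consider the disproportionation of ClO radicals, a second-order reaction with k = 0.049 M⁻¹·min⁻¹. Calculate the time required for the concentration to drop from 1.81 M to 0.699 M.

17.92 min

Step 1: For second-order: t = (1/[ClO] - 1/[ClO]₀)/k
Step 2: t = (1/0.699 - 1/1.81)/0.049
Step 3: t = (1.431 - 0.5525)/0.049
Step 4: t = 0.8781/0.049 = 17.92 min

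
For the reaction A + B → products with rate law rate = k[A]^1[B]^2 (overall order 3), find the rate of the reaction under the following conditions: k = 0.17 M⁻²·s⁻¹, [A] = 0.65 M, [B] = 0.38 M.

0.01596 M/s

Step 1: The rate law is rate = k[A]^1[B]^2, overall order = 1+2 = 3
Step 2: Substitute values: rate = 0.17 × (0.65)^1 × (0.38)^2
Step 3: rate = 0.17 × 0.65 × 0.1444 = 0.0159562 M/s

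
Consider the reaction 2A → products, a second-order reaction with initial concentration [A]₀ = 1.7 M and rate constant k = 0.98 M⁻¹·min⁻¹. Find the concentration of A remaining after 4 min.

0.2218 M

Step 1: For a second-order reaction: 1/[A] = 1/[A]₀ + kt
Step 2: 1/[A] = 1/1.7 + 0.98 × 4
Step 3: 1/[A] = 0.5882 + 3.92 = 4.508
Step 4: [A] = 1/4.508 = 0.2218 M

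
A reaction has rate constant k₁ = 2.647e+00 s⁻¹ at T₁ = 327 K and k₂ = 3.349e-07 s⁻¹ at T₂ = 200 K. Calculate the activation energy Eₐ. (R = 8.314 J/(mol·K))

68.0 kJ/mol

Step 1: Use the two-temperature Arrhenius form: ln(k₂/k₁) = -Eₐ/R × (1/T₂ - 1/T₁)
Step 2: ln(k₂/k₁) = ln(3.349e-07/2.647e+00) = ln(1.26521e-07) = -15.8829
Step 3: 1/T₂ - 1/T₁ = 1/200 - 1/327 = 1.941896e-03 K⁻¹
Step 4: Eₐ = -R × ln(k₂/k₁) / (1/T₂ - 1/T₁) = -8.314 × -15.8829 / 1.941896e-03
Step 5: Eₐ = 6.8001e+04 J/mol = 68.0 kJ/mol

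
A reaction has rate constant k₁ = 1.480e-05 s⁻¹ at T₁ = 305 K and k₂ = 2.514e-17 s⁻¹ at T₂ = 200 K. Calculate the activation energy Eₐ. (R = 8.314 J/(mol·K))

130.9 kJ/mol

Step 1: Use the two-temperature Arrhenius form: ln(k₂/k₁) = -Eₐ/R × (1/T₂ - 1/T₁)
Step 2: ln(k₂/k₁) = ln(2.514e-17/1.480e-05) = ln(1.69865e-12) = -27.1012
Step 3: 1/T₂ - 1/T₁ = 1/200 - 1/305 = 1.721311e-03 K⁻¹
Step 4: Eₐ = -R × ln(k₂/k₁) / (1/T₂ - 1/T₁) = -8.314 × -27.1012 / 1.721311e-03
Step 5: Eₐ = 1.3090e+05 J/mol = 130.9 kJ/mol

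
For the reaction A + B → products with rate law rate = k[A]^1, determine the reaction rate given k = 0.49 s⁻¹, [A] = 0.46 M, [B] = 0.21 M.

0.2254 M/s

Step 1: The rate law is rate = k[A]^1
Step 2: Note that the rate does not depend on [B] (zero order in B).
Step 3: rate = 0.49 × (0.46)^1 = 0.2254 M/s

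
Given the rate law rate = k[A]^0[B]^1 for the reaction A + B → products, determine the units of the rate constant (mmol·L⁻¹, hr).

hr⁻¹

Step 1: Overall order = 0 + 1 = 1.
Step 2: rate has units mmol·L⁻¹·hr⁻¹; [A]^0[B]^1 has units (mmol·L⁻¹)^1.
Step 3: k = rate/([A]^0[B]^1), so units of k = (mmol·L⁻¹)^(1-1)·hr⁻¹ = hr⁻¹.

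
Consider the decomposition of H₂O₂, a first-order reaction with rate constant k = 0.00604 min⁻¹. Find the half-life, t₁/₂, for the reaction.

114.8 min

Step 1: For a first-order reaction, t₁/₂ = ln(2)/k
Step 2: t₁/₂ = ln(2)/0.00604
Step 3: t₁/₂ = 0.6931/0.00604 = 114.8 min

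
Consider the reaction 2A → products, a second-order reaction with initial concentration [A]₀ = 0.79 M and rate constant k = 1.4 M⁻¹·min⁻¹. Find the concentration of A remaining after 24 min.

0.02868 M

Step 1: For a second-order reaction: 1/[A] = 1/[A]₀ + kt
Step 2: 1/[A] = 1/0.79 + 1.4 × 24
Step 3: 1/[A] = 1.266 + 33.6 = 34.87
Step 4: [A] = 1/34.87 = 0.02868 M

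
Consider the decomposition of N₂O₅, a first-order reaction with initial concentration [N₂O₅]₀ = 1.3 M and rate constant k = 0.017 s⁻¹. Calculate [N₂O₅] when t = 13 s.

1.042 M

Step 1: For a first-order reaction: [N₂O₅] = [N₂O₅]₀ × e^(-kt)
Step 2: [N₂O₅] = 1.3 × e^(-0.017 × 13)
Step 3: [N₂O₅] = 1.3 × e^(-0.221)
Step 4: [N₂O₅] = 1.3 × 0.801717 = 1.042 M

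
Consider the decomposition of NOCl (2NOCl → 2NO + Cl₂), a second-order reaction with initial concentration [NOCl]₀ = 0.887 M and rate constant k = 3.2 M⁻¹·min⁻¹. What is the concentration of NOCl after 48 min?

0.006463 M

Step 1: For a second-order reaction: 1/[NOCl] = 1/[NOCl]₀ + kt
Step 2: 1/[NOCl] = 1/0.887 + 3.2 × 48
Step 3: 1/[NOCl] = 1.127 + 153.6 = 154.7
Step 4: [NOCl] = 1/154.7 = 0.006463 M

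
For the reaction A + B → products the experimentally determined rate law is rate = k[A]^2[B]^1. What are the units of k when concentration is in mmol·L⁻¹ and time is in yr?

(mmol·L⁻¹)⁻²·yr⁻¹

Step 1: Overall order = 2 + 1 = 3.
Step 2: rate has units mmol·L⁻¹·yr⁻¹; [A]^2[B]^1 has units (mmol·L⁻¹)^3.
Step 3: k = rate/([A]^2[B]^1), so units of k = (mmol·L⁻¹)^(1-3)·yr⁻¹ = (mmol·L⁻¹)⁻²·yr⁻¹.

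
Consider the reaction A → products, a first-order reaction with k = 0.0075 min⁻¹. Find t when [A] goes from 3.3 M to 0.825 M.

184.8 min

Step 1: For first-order: t = ln([A]₀/[A])/k
Step 2: t = ln(3.3/0.825)/0.0075
Step 3: t = ln(4)/0.0075
Step 4: t = 1.386/0.0075 = 184.8 min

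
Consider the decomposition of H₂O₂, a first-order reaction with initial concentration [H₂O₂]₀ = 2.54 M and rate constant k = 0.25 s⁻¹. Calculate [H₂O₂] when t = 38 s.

0.0001901 M

Step 1: For a first-order reaction: [H₂O₂] = [H₂O₂]₀ × e^(-kt)
Step 2: [H₂O₂] = 2.54 × e^(-0.25 × 38)
Step 3: [H₂O₂] = 2.54 × e^(-9.5)
Step 4: [H₂O₂] = 2.54 × 7.48518e-05 = 0.0001901 M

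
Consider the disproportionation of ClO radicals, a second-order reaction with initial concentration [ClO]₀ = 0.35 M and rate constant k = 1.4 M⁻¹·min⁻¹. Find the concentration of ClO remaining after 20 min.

0.03241 M

Step 1: For a second-order reaction: 1/[ClO] = 1/[ClO]₀ + kt
Step 2: 1/[ClO] = 1/0.35 + 1.4 × 20
Step 3: 1/[ClO] = 2.857 + 28 = 30.86
Step 4: [ClO] = 1/30.86 = 0.03241 M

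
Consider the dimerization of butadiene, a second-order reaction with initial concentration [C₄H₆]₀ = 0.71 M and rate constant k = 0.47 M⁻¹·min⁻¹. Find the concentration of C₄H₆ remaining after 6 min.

0.2365 M

Step 1: For a second-order reaction: 1/[C₄H₆] = 1/[C₄H₆]₀ + kt
Step 2: 1/[C₄H₆] = 1/0.71 + 0.47 × 6
Step 3: 1/[C₄H₆] = 1.408 + 2.82 = 4.228
Step 4: [C₄H₆] = 1/4.228 = 0.2365 M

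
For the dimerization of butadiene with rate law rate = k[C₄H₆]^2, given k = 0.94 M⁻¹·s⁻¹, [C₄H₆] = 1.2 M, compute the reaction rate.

1.354 M/s

Step 1: Identify the rate law: rate = k[C₄H₆]^2
Step 2: Substitute values: rate = 0.94 × (1.2)^2
Step 3: Calculate: rate = 0.94 × 1.44 = 1.3536 M/s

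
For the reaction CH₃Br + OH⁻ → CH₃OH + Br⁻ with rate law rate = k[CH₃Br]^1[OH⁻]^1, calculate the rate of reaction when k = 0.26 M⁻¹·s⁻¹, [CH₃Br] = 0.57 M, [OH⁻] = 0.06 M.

0.008892 M/s

Step 1: The rate law is rate = k[CH₃Br]^1[OH⁻]^1
Step 2: Substitute: rate = 0.26 × (0.57)^1 × (0.06)^1
Step 3: rate = 0.26 × 0.57 × 0.06 = 0.008892 M/s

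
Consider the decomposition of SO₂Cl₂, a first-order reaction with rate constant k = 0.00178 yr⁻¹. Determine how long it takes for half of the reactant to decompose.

389.4 yr

Step 1: For a first-order reaction, t₁/₂ = ln(2)/k
Step 2: t₁/₂ = ln(2)/0.00178
Step 3: t₁/₂ = 0.6931/0.00178 = 389.4 yr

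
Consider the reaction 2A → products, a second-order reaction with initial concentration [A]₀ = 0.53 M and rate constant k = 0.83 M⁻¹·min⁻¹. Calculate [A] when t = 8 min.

0.1173 M

Step 1: For a second-order reaction: 1/[A] = 1/[A]₀ + kt
Step 2: 1/[A] = 1/0.53 + 0.83 × 8
Step 3: 1/[A] = 1.887 + 6.64 = 8.527
Step 4: [A] = 1/8.527 = 0.1173 M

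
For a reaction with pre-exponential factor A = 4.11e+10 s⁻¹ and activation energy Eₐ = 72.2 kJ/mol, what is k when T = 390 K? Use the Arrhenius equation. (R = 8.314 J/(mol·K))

8.78e+00 s⁻¹

Step 1: Use the Arrhenius equation: k = A × exp(-Eₐ/RT)
Step 2: Convert Eₐ to J/mol: 72.2 kJ/mol = 72200 J/mol
Step 3: Calculate the exponent: -Eₐ/(RT) = -72200/(8.314 × 390) = -22.26704
Step 4: k = 4.11e+10 × exp(-22.26704)
Step 5: k = 4.11e+10 × 2.13574e-10 = 8.7779e+00 s⁻¹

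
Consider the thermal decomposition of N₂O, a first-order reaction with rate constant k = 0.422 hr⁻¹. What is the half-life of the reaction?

1.643 hr

Step 1: For a first-order reaction, t₁/₂ = ln(2)/k
Step 2: t₁/₂ = ln(2)/0.422
Step 3: t₁/₂ = 0.6931/0.422 = 1.643 hr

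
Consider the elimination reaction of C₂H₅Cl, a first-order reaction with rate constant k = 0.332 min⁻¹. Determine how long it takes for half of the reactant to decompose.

2.088 min

Step 1: For a first-order reaction, t₁/₂ = ln(2)/k
Step 2: t₁/₂ = ln(2)/0.332
Step 3: t₁/₂ = 0.6931/0.332 = 2.088 min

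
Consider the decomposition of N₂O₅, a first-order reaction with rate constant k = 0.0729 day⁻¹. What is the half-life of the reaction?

9.508 day

Step 1: For a first-order reaction, t₁/₂ = ln(2)/k
Step 2: t₁/₂ = ln(2)/0.0729
Step 3: t₁/₂ = 0.6931/0.0729 = 9.508 day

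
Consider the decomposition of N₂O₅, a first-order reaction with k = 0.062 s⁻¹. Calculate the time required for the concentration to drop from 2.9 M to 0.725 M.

22.36 s

Step 1: For first-order: t = ln([N₂O₅]₀/[N₂O₅])/k
Step 2: t = ln(2.9/0.725)/0.062
Step 3: t = ln(4)/0.062
Step 4: t = 1.386/0.062 = 22.36 s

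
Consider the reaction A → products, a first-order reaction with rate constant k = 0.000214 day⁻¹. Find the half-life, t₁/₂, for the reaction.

3239 day

Step 1: For a first-order reaction, t₁/₂ = ln(2)/k
Step 2: t₁/₂ = ln(2)/0.000214
Step 3: t₁/₂ = 0.6931/0.000214 = 3239 day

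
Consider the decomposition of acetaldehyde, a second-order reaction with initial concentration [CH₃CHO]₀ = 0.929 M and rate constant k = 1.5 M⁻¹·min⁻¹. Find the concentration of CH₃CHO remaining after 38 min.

0.01722 M

Step 1: For a second-order reaction: 1/[CH₃CHO] = 1/[CH₃CHO]₀ + kt
Step 2: 1/[CH₃CHO] = 1/0.929 + 1.5 × 38
Step 3: 1/[CH₃CHO] = 1.076 + 57 = 58.08
Step 4: [CH₃CHO] = 1/58.08 = 0.01722 M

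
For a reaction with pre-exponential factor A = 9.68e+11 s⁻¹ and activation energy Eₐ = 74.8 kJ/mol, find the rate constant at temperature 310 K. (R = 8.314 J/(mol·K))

2.41e-01 s⁻¹

Step 1: Use the Arrhenius equation: k = A × exp(-Eₐ/RT)
Step 2: Convert Eₐ to J/mol: 74.8 kJ/mol = 74800 J/mol
Step 3: Calculate the exponent: -Eₐ/(RT) = -74800/(8.314 × 310) = -29.02217
Step 4: k = 9.68e+11 × exp(-29.02217)
Step 5: k = 9.68e+11 × 2.48789e-13 = 2.4083e-01 s⁻¹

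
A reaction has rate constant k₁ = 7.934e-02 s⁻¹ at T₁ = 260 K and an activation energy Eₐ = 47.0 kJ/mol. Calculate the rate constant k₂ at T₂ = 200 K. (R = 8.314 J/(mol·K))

1.166e-04 s⁻¹

Step 1: Use the two-temperature Arrhenius form: ln(k₂/k₁) = -Eₐ/R × (1/T₂ - 1/T₁)
Step 2: Convert Eₐ to J/mol: 47.0 kJ/mol = 47000 J/mol
Step 3: 1/T₂ - 1/T₁ = 1/200 - 1/260 = 1.153846e-03 K⁻¹
Step 4: ln(k₂/k₁) = -47000/8.314 × 1.153846e-03 = -6.52282
Step 5: k₂ = k₁ × exp(-6.52282) = 7.934e-02 × 1.46952e-03 = 1.166e-04 s⁻¹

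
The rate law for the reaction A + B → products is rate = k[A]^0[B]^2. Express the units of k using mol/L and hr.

(mol/L)⁻¹·hr⁻¹

Step 1: Overall order = 0 + 2 = 2.
Step 2: rate has units mol/L·hr⁻¹; [A]^0[B]^2 has units (mol/L)^2.
Step 3: k = rate/([A]^0[B]^2), so units of k = (mol/L)^(1-2)·hr⁻¹ = (mol/L)⁻¹·hr⁻¹.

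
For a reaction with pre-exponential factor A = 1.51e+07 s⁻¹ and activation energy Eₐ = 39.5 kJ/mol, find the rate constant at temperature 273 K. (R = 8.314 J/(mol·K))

4.18e-01 s⁻¹

Step 1: Use the Arrhenius equation: k = A × exp(-Eₐ/RT)
Step 2: Convert Eₐ to J/mol: 39.5 kJ/mol = 39500 J/mol
Step 3: Calculate the exponent: -Eₐ/(RT) = -39500/(8.314 × 273) = -17.40301
Step 4: k = 1.51e+07 × exp(-17.40301)
Step 5: k = 1.51e+07 × 2.76674e-08 = 4.1778e-01 s⁻¹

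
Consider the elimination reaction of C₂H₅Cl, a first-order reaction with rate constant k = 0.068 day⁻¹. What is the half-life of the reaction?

10.19 day

Step 1: For a first-order reaction, t₁/₂ = ln(2)/k
Step 2: t₁/₂ = ln(2)/0.068
Step 3: t₁/₂ = 0.6931/0.068 = 10.19 day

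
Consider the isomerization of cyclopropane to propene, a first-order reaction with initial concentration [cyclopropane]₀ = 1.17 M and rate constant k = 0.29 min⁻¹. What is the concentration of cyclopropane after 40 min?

1.072e-05 M

Step 1: For a first-order reaction: [cyclopropane] = [cyclopropane]₀ × e^(-kt)
Step 2: [cyclopropane] = 1.17 × e^(-0.29 × 40)
Step 3: [cyclopropane] = 1.17 × e^(-11.6)
Step 4: [cyclopropane] = 1.17 × 9.16609e-06 = 1.072e-05 M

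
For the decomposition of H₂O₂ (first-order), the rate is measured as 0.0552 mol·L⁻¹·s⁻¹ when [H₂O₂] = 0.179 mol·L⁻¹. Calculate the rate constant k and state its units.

0.3084 s⁻¹

Step 1: rate = k[H₂O₂]^1, so k = rate / [H₂O₂]^1.
Step 2: k = 0.0552 / (0.179)^1 = 0.0552 / 0.179.
Step 3: k = 0.3084 s⁻¹.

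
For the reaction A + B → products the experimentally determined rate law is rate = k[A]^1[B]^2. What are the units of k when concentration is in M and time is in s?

M⁻²·s⁻¹

Step 1: Overall order = 1 + 2 = 3.
Step 2: rate has units M·s⁻¹; [A]^1[B]^2 has units M^3.
Step 3: k = rate/([A]^1[B]^2), so units of k = M^(1-3)·s⁻¹ = M⁻²·s⁻¹.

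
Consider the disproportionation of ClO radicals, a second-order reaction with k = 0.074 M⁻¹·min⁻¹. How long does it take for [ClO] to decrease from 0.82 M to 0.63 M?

4.97 min

Step 1: For second-order: t = (1/[ClO] - 1/[ClO]₀)/k
Step 2: t = (1/0.63 - 1/0.82)/0.074
Step 3: t = (1.587 - 1.22)/0.074
Step 4: t = 0.3678/0.074 = 4.97 min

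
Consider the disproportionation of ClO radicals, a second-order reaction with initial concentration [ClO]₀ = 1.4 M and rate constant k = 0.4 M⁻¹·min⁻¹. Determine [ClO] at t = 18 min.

0.1264 M

Step 1: For a second-order reaction: 1/[ClO] = 1/[ClO]₀ + kt
Step 2: 1/[ClO] = 1/1.4 + 0.4 × 18
Step 3: 1/[ClO] = 0.7143 + 7.2 = 7.914
Step 4: [ClO] = 1/7.914 = 0.1264 M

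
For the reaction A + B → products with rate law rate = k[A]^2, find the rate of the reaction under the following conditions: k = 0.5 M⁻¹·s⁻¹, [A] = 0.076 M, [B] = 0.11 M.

0.002888 M/s

Step 1: The rate law is rate = k[A]^2
Step 2: Note that the rate does not depend on [B] (zero order in B).
Step 3: rate = 0.5 × (0.076)^2 = 0.002888 M/s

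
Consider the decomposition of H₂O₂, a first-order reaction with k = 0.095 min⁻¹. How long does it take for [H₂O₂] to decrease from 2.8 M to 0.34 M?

22.19 min

Step 1: For first-order: t = ln([H₂O₂]₀/[H₂O₂])/k
Step 2: t = ln(2.8/0.34)/0.095
Step 3: t = ln(8.235)/0.095
Step 4: t = 2.108/0.095 = 22.19 min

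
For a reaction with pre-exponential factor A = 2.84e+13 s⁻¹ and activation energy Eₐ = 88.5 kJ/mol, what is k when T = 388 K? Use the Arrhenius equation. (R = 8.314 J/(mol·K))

3.46e+01 s⁻¹

Step 1: Use the Arrhenius equation: k = A × exp(-Eₐ/RT)
Step 2: Convert Eₐ to J/mol: 88.5 kJ/mol = 88500 J/mol
Step 3: Calculate the exponent: -Eₐ/(RT) = -88500/(8.314 × 388) = -27.43478
Step 4: k = 2.84e+13 × exp(-27.43478)
Step 5: k = 2.84e+13 × 1.21682e-12 = 3.4558e+01 s⁻¹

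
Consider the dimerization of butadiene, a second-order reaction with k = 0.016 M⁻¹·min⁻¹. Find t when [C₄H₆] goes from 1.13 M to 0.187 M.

278.9 min

Step 1: For second-order: t = (1/[C₄H₆] - 1/[C₄H₆]₀)/k
Step 2: t = (1/0.187 - 1/1.13)/0.016
Step 3: t = (5.348 - 0.885)/0.016
Step 4: t = 4.463/0.016 = 278.9 min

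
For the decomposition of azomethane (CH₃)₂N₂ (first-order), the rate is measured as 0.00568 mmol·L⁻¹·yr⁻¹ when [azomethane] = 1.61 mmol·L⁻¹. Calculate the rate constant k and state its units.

0.003528 yr⁻¹

Step 1: rate = k[azomethane]^1, so k = rate / [azomethane]^1.
Step 2: k = 0.00568 / (1.61)^1 = 0.00568 / 1.61.
Step 3: k = 0.003528 yr⁻¹.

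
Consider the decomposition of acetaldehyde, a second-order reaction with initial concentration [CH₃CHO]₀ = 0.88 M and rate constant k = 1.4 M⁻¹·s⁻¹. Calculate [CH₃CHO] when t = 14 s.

0.04822 M

Step 1: For a second-order reaction: 1/[CH₃CHO] = 1/[CH₃CHO]₀ + kt
Step 2: 1/[CH₃CHO] = 1/0.88 + 1.4 × 14
Step 3: 1/[CH₃CHO] = 1.136 + 19.6 = 20.74
Step 4: [CH₃CHO] = 1/20.74 = 0.04822 M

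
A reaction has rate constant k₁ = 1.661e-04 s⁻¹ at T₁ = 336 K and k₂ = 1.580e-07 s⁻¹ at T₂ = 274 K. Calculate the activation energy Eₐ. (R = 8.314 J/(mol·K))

85.9 kJ/mol

Step 1: Use the two-temperature Arrhenius form: ln(k₂/k₁) = -Eₐ/R × (1/T₂ - 1/T₁)
Step 2: ln(k₂/k₁) = ln(1.580e-07/1.661e-04) = ln(0.000951234) = -6.95775
Step 3: 1/T₂ - 1/T₁ = 1/274 - 1/336 = 6.734446e-04 K⁻¹
Step 4: Eₐ = -R × ln(k₂/k₁) / (1/T₂ - 1/T₁) = -8.314 × -6.95775 / 6.734446e-04
Step 5: Eₐ = 8.5897e+04 J/mol = 85.9 kJ/mol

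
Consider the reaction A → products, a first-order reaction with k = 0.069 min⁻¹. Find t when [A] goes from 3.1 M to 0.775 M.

20.09 min

Step 1: For first-order: t = ln([A]₀/[A])/k
Step 2: t = ln(3.1/0.775)/0.069
Step 3: t = ln(4)/0.069
Step 4: t = 1.386/0.069 = 20.09 min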